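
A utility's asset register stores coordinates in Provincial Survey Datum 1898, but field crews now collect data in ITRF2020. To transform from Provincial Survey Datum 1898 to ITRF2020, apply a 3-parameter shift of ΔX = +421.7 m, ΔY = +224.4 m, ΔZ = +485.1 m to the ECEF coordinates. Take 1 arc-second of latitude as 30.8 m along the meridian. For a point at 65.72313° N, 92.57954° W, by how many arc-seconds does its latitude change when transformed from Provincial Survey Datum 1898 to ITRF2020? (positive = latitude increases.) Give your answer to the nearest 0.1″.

sin φ = 0.911569, cos φ = 0.411146, sin λ = -0.998987, cos λ = -0.045006.
North component: ΔN = −sin φ cos λ·ΔX − sin φ sin λ·ΔY + cos φ·ΔZ = −(0.911569)(-0.045006)(421.7) − (0.911569)(-0.998987)(224.4) + (0.411146)(485.1) = 421.10 m.
1° of latitude spans 3600 × 30.80 = 110880 m, so Δφ = 421.10 / 110880 × 3600 = 13.672″.

Δφ = 13.7″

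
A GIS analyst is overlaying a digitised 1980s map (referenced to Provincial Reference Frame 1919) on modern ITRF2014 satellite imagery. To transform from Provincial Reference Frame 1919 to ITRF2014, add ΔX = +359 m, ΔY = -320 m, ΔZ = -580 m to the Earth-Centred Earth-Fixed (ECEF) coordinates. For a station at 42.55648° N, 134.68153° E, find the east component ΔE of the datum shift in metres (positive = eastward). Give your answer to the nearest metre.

ΔE = -30 m

The local east axis at (φ, λ) is (−sin λ, cos λ, 0), so ΔE = −sin(134.68153°)·359 + cos(134.68153°)·(-320) = -30.25 m.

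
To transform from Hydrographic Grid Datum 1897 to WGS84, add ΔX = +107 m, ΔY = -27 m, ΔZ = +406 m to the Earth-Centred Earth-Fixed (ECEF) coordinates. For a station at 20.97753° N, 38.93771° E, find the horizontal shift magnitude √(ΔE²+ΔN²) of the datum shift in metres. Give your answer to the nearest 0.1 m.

The local east axis at (φ, λ) is (−sin λ, cos λ, 0), so ΔE = −sin(38.93771°)·107 + cos(38.93771°)·(-27) = -88.25 m.
The local north axis is (−sin φ cos λ, −sin φ sin λ, cos φ), giving ΔN = -29.796 + 6.075 + 379.091 = 355.37 m.
Horizontal magnitude = √(ΔE² + ΔN²) = √((-88.25)² + 355.37²) = 366.16 m.

366.2 m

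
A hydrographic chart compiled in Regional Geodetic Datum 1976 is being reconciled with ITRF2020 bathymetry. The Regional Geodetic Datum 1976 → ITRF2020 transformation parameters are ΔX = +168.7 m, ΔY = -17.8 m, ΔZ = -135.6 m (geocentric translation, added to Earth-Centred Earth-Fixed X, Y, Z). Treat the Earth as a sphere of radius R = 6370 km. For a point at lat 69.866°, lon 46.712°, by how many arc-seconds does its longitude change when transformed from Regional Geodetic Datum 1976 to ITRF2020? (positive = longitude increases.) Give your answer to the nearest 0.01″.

sin φ = 0.938890, cos φ = 0.344217, sin λ = 0.727916, cos λ = 0.685666.
East component: ΔE = −sin λ·ΔX + cos λ·ΔY = −(0.727916)(168.7) + (0.685666)(-17.8) = -135.00 m.
1° of latitude spans πR/180 = 111177 m; at latitude φ, 1° of longitude spans that × cos φ = 38269.2 m, so Δλ = -135.00 / 38269.2 × 3600 = -12.700″.

Δλ = -12.70″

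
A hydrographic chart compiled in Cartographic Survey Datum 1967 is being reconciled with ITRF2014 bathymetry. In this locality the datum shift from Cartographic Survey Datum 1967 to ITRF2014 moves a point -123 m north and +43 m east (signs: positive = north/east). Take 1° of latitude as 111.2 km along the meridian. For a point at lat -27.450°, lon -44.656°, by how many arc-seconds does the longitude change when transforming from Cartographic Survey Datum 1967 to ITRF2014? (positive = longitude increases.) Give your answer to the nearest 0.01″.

At latitude -27.450°, cos φ = 0.887413.
1° of longitude at this latitude = 111.2 × cos φ = 98.68 km, so Δλ = 43.0 / 98680.4 = 0.0004358° = 1.569″.

Δλ = 1.57″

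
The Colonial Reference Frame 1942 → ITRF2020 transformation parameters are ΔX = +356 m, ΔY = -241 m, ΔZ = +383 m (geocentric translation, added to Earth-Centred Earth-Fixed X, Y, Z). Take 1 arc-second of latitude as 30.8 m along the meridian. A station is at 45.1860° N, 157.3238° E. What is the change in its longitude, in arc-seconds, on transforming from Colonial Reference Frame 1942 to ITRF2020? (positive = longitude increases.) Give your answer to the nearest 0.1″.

sin φ = 0.709399, cos φ = 0.704808, sin λ = 0.385523, cos λ = -0.922698.
East component: ΔE = −sin λ·ΔX + cos λ·ΔY = −(0.385523)(356) + (-0.922698)(-241) = 85.12 m.
1° of latitude spans 3600 × 30.80 = 110880 m; at latitude φ, 1° of longitude spans that × cos φ = 78149.1 m, so Δλ = 85.12 / 78149.1 × 3600 = 3.921″.

Δλ = 3.9″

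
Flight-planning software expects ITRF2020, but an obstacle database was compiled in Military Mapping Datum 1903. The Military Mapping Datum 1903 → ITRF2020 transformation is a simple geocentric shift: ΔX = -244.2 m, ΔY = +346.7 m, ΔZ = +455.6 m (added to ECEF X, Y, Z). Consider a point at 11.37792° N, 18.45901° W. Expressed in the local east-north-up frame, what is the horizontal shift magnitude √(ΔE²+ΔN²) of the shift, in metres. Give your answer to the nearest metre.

572 m

At φ = 11.37792°, λ = -18.45901°: sin φ = 0.197280, cos φ = 0.980347, sin λ = -0.316626, cos λ = 0.948550.
ΔE = −sin λ·ΔX + cos λ·ΔY = −(-0.316626)·(-244.2) + (0.948550)·(346.7) = 251.54 m.
ΔN = −sin φ cos λ·ΔX − sin φ sin λ·ΔY + cos φ·ΔZ = −(0.197280)(0.948550)(-244.2) − (0.197280)(-0.316626)(346.7) + (0.980347)(455.6) = 514.00 m.
Horizontal magnitude = √(ΔE² + ΔN²) = √(251.54² + 514.00²) = 572.25 m.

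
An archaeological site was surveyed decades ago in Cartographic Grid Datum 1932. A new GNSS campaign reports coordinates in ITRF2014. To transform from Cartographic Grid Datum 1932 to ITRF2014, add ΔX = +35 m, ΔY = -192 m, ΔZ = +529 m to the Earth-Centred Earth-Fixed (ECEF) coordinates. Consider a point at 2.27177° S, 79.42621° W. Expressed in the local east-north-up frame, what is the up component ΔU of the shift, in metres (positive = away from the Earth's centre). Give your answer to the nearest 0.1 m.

ΔU = 174.0 m

The local up (radial) axis is (cos φ cos λ, cos φ sin λ, sin φ), giving ΔU = 6.418 + 188.591 − 20.969 = 174.04 m.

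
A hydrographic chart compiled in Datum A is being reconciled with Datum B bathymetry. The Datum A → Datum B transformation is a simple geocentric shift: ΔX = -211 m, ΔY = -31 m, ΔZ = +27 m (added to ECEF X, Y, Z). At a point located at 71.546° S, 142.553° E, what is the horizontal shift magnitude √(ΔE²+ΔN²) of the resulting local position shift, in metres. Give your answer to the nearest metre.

214 m

At φ = -71.546°, λ = 142.553°: sin φ = -0.948578, cos φ = 0.316543, sin λ = 0.608027, cos λ = -0.793916.
ΔE = −sin λ·ΔX + cos λ·ΔY = −(0.608027)·(-211) + (-0.793916)·(-31) = 152.91 m.
ΔN = −sin φ cos λ·ΔX − sin φ sin λ·ΔY + cos φ·ΔZ = −(-0.948578)(-0.793916)(-211) − (-0.948578)(0.608027)(-31) + (0.316543)(27) = 149.57 m.
Horizontal magnitude = √(ΔE² + ΔN²) = √(152.91² + 149.57²) = 213.89 m.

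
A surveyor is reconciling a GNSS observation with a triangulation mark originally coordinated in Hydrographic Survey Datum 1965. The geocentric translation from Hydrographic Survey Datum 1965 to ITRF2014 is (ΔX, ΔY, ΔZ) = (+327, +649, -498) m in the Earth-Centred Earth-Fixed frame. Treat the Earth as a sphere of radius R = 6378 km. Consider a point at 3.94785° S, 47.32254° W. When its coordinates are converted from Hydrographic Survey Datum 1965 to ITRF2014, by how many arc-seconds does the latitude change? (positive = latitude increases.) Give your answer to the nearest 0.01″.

Δφ = -16.64″

sin φ = -0.068848, cos φ = 0.997627, sin λ = -0.735181, cos λ = 0.677871.
North component: ΔN = −sin φ cos λ·ΔX − sin φ sin λ·ΔY + cos φ·ΔZ = −(-0.068848)(0.677871)(327) − (-0.068848)(-0.735181)(649) + (0.997627)(-498) = -514.41 m.
1° of latitude spans πR/180 = 111317 m, so Δφ = -514.41 / 111317 × 3600 = -16.636″.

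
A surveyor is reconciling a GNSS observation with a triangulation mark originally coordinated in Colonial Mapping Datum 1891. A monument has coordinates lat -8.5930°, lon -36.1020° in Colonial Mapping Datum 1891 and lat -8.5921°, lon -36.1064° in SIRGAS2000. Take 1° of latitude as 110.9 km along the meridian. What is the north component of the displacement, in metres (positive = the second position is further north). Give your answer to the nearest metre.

ΔN = 100 m

Δφ = -8.5921° − -8.5930° = +0.0009°; Δλ = -36.1064° − -36.1020° = -0.0044°.
ΔN = Δφ × 110900 = 99.8 m; ΔE = Δλ × 110900 × cos(-8.5930°) = -0.0044 × 110900 × 0.988775 = -482.5 m.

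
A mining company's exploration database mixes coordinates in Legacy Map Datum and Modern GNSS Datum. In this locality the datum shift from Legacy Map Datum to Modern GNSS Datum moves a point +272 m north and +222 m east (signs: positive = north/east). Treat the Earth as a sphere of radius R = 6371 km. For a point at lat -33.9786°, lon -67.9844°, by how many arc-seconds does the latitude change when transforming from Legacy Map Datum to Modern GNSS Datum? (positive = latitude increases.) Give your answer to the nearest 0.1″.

Δφ = 8.8″

On a sphere of radius R, 1 rad of latitude = R, so Δφ = ΔN / R = 272.0 / 6371000 = 4.2693e-05 rad = 8.806″.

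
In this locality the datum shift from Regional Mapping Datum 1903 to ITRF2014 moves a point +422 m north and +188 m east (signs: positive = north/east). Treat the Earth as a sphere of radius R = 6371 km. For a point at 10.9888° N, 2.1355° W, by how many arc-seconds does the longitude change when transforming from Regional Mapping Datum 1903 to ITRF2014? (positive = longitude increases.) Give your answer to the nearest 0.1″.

Δλ = 6.2″

At latitude 10.9888°, cos φ = 0.981664.
One radian of longitude at latitude φ spans R cos φ, so Δλ = ΔE / (R cos φ) = 188.0 / (6371000 × 0.981664) = 3.0060e-05 rad = 6.200″.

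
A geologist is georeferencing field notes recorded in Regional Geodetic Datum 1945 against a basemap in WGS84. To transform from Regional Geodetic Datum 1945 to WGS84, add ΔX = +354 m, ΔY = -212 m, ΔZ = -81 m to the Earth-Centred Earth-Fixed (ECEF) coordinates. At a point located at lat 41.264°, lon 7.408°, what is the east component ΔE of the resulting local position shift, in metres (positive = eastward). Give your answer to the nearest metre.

ΔE = -256 m

The local east axis at (φ, λ) is (−sin λ, cos λ, 0), so ΔE = −sin(7.408°)·354 + cos(7.408°)·(-212) = -255.87 m.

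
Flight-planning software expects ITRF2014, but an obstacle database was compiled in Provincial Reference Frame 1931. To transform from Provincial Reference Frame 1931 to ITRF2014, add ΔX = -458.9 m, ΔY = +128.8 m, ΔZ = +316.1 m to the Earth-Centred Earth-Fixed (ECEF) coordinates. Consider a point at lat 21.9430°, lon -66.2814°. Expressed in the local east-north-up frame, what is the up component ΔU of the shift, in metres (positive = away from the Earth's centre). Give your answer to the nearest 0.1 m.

The local up (radial) axis is (cos φ cos λ, cos φ sin λ, sin φ), giving ΔU = -171.218 − 109.378 + 118.122 = -162.47 m.

ΔU = -162.5 m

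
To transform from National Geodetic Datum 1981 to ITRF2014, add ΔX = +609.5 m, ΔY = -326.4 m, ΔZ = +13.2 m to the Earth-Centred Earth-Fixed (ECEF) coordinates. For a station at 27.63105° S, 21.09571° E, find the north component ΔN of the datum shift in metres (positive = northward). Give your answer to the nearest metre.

At φ = -27.63105°, λ = 21.09571°: sin φ = -0.463776, cos φ = 0.885952, sin λ = 0.359927, cos λ = 0.932980.
ΔN = −sin φ cos λ·ΔX − sin φ sin λ·ΔY + cos φ·ΔZ = −(-0.463776)(0.932980)(609.5) − (-0.463776)(0.359927)(-326.4) + (0.885952)(13.2) = 220.94 m.

ΔN = 221 m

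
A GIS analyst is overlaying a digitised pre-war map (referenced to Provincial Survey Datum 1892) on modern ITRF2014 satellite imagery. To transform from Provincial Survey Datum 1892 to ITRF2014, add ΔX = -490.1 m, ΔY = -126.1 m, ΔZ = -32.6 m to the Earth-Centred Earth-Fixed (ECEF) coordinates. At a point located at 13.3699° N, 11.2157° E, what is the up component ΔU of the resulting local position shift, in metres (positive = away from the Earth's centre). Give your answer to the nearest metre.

ΔU = -499 m

At φ = 13.3699°, λ = 11.2157°: sin φ = 0.231237, cos φ = 0.972897, sin λ = 0.194503, cos λ = 0.980902.
ΔU = cos φ cos λ·ΔX + cos φ sin λ·ΔY + sin φ·ΔZ = (0.972897)(0.980902)(-490.1) + (0.972897)(0.194503)(-126.1) + (0.231237)(-32.6) = -499.11 m.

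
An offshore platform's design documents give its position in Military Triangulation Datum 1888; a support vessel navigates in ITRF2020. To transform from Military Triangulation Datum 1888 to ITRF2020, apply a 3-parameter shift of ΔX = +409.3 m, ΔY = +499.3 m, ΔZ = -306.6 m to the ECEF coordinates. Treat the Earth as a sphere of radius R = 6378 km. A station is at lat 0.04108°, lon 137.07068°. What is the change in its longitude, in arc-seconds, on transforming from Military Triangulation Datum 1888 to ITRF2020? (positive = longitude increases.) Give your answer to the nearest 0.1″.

Δλ = -20.8″

sin φ = 0.000717, cos φ = 1.000000, sin λ = 0.681096, cos λ = -0.732194.
East component: ΔE = −sin λ·ΔX + cos λ·ΔY = −(0.681096)(409.3) + (-0.732194)(499.3) = -644.36 m.
1° of latitude spans πR/180 = 111317 m; at latitude φ, 1° of longitude spans that × cos φ = 111317.1 m, so Δλ = -644.36 / 111317.1 × 3600 = -20.839″.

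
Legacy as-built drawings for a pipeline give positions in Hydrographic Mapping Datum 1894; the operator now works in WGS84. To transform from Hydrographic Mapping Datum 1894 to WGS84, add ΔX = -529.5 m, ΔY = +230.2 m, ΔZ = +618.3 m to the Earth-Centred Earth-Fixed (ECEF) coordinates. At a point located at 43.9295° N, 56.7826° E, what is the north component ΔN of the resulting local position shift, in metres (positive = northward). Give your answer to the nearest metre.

At φ = 43.9295°, λ = 56.7826°: sin φ = 0.693773, cos φ = 0.720194, sin λ = 0.836598, cos λ = 0.547817.
ΔN = −sin φ cos λ·ΔX − sin φ sin λ·ΔY + cos φ·ΔZ = −(0.693773)(0.547817)(-529.5) − (0.693773)(0.836598)(230.2) + (0.720194)(618.3) = 512.93 m.

ΔN = 513 m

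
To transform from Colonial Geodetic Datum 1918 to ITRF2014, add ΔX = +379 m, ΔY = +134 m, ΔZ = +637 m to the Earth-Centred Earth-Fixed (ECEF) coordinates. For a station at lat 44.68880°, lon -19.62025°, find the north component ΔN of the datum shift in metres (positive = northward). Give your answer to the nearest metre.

At φ = 44.68880°, λ = -19.62025°: sin φ = 0.703256, cos φ = 0.710937, sin λ = -0.335784, cos λ = 0.941939.
ΔN = −sin φ cos λ·ΔX − sin φ sin λ·ΔY + cos φ·ΔZ = −(0.703256)(0.941939)(379) − (0.703256)(-0.335784)(134) + (0.710937)(637) = 233.45 m.

ΔN = 233 m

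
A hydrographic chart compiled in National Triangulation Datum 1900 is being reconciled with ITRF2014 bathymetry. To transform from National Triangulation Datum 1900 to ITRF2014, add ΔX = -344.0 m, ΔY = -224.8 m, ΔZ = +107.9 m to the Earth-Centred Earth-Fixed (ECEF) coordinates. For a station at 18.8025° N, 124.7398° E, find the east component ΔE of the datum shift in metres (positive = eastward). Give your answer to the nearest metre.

ΔE = 411 m

At φ = 18.8025°, λ = 124.7398°: sin φ = 0.322307, cos φ = 0.946635, sin λ = 0.821748, cos λ = -0.569850.
ΔE = −sin λ·ΔX + cos λ·ΔY = −(0.821748)·(-344.0) + (-0.569850)·(-224.8) = 410.78 m.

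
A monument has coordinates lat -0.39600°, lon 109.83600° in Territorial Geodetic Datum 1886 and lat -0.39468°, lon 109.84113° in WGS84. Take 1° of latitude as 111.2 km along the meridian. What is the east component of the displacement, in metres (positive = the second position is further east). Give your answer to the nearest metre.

Δφ = -0.39468° − -0.39600° = +0.00132°; Δλ = 109.84113° − 109.83600° = +0.00513°.
ΔN = Δφ × 111200 = 146.8 m; ΔE = Δλ × 111200 × cos(-0.39600°) = +0.00513 × 111200 × 0.999976 = 570.4 m.

ΔE = 570 m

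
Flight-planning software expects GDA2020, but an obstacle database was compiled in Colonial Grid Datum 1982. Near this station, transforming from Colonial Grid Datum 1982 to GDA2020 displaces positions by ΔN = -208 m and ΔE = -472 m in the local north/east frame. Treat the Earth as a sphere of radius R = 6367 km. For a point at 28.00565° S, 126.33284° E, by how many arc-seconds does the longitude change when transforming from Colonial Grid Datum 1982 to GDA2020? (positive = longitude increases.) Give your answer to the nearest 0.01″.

Δλ = -17.32″

At latitude -28.00565°, cos φ = 0.882901.
One radian of longitude at latitude φ spans R cos φ, so Δλ = ΔE / (R cos φ) = -472.0 / (6367000 × 0.882901) = -8.3964e-05 rad = -17.319″.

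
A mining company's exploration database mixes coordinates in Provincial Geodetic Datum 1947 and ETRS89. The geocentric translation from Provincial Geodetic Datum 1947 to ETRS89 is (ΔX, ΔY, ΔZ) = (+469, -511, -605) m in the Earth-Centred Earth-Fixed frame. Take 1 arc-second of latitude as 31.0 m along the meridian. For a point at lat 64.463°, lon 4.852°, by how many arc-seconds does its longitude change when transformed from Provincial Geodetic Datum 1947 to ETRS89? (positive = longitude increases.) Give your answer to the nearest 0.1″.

Δλ = -41.1″

sin φ = 0.902307, cos φ = 0.431094, sin λ = 0.084582, cos λ = 0.996417.
East component: ΔE = −sin λ·ΔX + cos λ·ΔY = −(0.084582)(469) + (0.996417)(-511) = -548.84 m.
1° of latitude spans 3600 × 31.00 = 111600 m; at latitude φ, 1° of longitude spans that × cos φ = 48110.1 m, so Δλ = -548.84 / 48110.1 × 3600 = -41.069″.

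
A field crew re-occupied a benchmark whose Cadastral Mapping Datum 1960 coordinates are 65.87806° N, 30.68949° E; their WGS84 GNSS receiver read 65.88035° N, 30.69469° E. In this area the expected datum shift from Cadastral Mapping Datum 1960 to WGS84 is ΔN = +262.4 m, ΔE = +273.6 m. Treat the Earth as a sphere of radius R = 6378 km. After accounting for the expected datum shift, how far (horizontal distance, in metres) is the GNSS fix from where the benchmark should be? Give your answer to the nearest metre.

Observed coordinate differences: Δφ = +0.00229°, Δλ = +0.00520°.
Converting to metres (1° lat = 111317 m, cos φ = 0.408680): observed ΔN = 254.9 m, observed ΔE = 236.6 m.
Subtracting the expected shift leaves a residual of 254.9 − (262.4) = -7.5 m north and 236.6 − (273.6) = -37.0 m east.
Residual distance = √((-7.5)² + (-37.0)²) = 37.8 m.

38 m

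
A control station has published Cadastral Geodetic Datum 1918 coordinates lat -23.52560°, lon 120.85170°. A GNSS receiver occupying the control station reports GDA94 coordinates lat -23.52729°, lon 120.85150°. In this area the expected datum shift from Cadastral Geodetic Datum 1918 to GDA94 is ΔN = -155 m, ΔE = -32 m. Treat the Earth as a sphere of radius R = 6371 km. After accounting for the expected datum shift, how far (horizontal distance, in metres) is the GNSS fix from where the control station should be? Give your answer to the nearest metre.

Observed coordinate differences: Δφ = -0.00169°, Δλ = -0.00020°.
Converting to metres (1° lat = 111195 m, cos φ = 0.916882): observed ΔN = -187.9 m, observed ΔE = -20.4 m.
Subtracting the expected shift leaves a residual of -187.9 − (-155) = -32.9 m north and -20.4 − (-32) = 11.6 m east.
Residual distance = √((-32.9)² + 11.6²) = 34.9 m.

35 m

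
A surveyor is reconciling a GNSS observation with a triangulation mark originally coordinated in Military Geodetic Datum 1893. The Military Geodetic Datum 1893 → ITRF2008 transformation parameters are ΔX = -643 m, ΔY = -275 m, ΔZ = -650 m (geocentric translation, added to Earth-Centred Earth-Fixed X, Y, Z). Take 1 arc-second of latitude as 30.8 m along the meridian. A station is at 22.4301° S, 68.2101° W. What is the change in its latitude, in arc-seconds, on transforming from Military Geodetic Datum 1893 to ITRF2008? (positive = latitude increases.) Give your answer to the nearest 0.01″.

sin φ = -0.381556, cos φ = 0.924346, sin λ = -0.928551, cos λ = 0.371204.
North component: ΔN = −sin φ cos λ·ΔX − sin φ sin λ·ΔY + cos φ·ΔZ = −(-0.381556)(0.371204)(-643) − (-0.381556)(-0.928551)(-275) + (0.924346)(-650) = -594.47 m.
1° of latitude spans 3600 × 30.80 = 110880 m, so Δφ = -594.47 / 110880 × 3600 = -19.301″.

Δφ = -19.30″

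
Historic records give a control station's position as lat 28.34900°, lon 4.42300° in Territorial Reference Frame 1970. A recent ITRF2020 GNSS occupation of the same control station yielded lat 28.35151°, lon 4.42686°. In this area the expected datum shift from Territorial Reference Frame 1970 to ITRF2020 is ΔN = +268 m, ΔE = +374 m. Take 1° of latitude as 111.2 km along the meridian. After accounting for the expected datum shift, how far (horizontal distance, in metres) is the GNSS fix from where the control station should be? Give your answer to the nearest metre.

Observed coordinate differences: Δφ = +0.00251°, Δλ = +0.00386°.
Converting to metres (1° lat = 111200 m, cos φ = 0.880072): observed ΔN = 279.1 m, observed ΔE = 377.8 m.
Subtracting the expected shift leaves a residual of 279.1 − (268) = 11.1 m north and 377.8 − (374) = 3.8 m east.
Residual distance = √(11.1² + 3.8²) = 11.7 m.

12 m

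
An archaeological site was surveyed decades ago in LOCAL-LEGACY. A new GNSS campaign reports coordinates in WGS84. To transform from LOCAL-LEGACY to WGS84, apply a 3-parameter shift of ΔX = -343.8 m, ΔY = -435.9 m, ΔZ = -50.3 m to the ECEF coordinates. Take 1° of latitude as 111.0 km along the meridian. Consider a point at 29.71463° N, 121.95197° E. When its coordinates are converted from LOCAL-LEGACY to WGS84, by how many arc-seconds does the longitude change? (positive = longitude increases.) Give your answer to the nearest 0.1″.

Δλ = 19.5″

sin φ = 0.495680, cos φ = 0.868505, sin λ = 0.848492, cos λ = -0.529208.
East component: ΔE = −sin λ·ΔX + cos λ·ΔY = −(0.848492)(-343.8) + (-0.529208)(-435.9) = 522.39 m.
1° of latitude spans 111000 m; at latitude φ, 1° of longitude spans that × cos φ = 96404.1 m, so Δλ = 522.39 / 96404.1 × 3600 = 19.508″.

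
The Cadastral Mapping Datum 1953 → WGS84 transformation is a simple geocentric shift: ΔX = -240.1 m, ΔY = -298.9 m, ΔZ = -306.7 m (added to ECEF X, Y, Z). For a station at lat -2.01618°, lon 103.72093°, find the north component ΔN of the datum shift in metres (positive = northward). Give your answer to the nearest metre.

ΔN = -315 m

At φ = -2.01618°, λ = 103.72093°: sin φ = -0.035182, cos φ = 0.999381, sin λ = 0.971463, cos λ = -0.237193.
ΔN = −sin φ cos λ·ΔX − sin φ sin λ·ΔY + cos φ·ΔZ = −(-0.035182)(-0.237193)(-240.1) − (-0.035182)(0.971463)(-298.9) + (0.999381)(-306.7) = -314.72 m.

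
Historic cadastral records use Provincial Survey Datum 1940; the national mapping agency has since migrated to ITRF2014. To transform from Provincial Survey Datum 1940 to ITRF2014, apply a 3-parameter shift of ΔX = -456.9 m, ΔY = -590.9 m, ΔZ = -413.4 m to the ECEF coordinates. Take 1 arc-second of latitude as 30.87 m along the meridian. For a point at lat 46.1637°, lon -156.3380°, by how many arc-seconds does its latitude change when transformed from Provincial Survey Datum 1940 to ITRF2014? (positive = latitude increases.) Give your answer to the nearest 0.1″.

sin φ = 0.721322, cos φ = 0.692600, sin λ = -0.401340, cos λ = -0.915929.
North component: ΔN = −sin φ cos λ·ΔX − sin φ sin λ·ΔY + cos φ·ΔZ = −(0.721322)(-0.915929)(-456.9) − (0.721322)(-0.401340)(-590.9) + (0.692600)(-413.4) = -759.25 m.
1° of latitude spans 3600 × 30.87 = 111132 m, so Δφ = -759.25 / 111132 × 3600 = -24.595″.

Δφ = -24.6″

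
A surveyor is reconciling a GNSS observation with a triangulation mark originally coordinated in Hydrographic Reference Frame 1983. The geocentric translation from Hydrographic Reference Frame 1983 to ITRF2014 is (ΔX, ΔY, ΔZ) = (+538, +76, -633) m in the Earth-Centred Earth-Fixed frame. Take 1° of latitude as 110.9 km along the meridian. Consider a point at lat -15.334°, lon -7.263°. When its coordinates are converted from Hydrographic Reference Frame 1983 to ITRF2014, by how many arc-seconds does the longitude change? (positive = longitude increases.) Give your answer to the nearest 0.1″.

sin φ = -0.264445, cos φ = 0.964401, sin λ = -0.126424, cos λ = 0.991976.
East component: ΔE = −sin λ·ΔX + cos λ·ΔY = −(-0.126424)(538) + (0.991976)(76) = 143.41 m.
1° of latitude spans 110900 m; at latitude φ, 1° of longitude spans that × cos φ = 106952.0 m, so Δλ = 143.41 / 106952.0 × 3600 = 4.827″.

Δλ = 4.8″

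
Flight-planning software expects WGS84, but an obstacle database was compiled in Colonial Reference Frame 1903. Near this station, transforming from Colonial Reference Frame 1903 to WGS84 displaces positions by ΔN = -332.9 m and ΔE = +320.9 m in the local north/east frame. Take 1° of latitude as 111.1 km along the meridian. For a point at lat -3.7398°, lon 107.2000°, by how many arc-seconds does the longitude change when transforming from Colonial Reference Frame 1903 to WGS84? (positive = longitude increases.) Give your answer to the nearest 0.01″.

Δλ = 10.42″

At latitude -3.7398°, cos φ = 0.997871.
1° of longitude at this latitude = 111.1 × cos φ = 110.86 km, so Δλ = 320.9 / 110863.4 = 0.0028946° = 10.420″.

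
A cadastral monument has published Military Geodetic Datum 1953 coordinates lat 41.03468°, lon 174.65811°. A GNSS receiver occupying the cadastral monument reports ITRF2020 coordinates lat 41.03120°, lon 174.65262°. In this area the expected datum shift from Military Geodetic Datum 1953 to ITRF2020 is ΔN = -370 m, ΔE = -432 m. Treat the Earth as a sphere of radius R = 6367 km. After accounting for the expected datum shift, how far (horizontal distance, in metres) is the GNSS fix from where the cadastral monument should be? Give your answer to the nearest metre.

33 m

Observed coordinate differences: Δφ = -0.00348°, Δλ = -0.00549°.
Converting to metres (1° lat = 111125 m, cos φ = 0.754312): observed ΔN = -386.7 m, observed ΔE = -460.2 m.
Subtracting the expected shift leaves a residual of -386.7 − (-370) = -16.7 m north and -460.2 − (-432) = -28.2 m east.
Residual distance = √((-16.7)² + (-28.2)²) = 32.8 m.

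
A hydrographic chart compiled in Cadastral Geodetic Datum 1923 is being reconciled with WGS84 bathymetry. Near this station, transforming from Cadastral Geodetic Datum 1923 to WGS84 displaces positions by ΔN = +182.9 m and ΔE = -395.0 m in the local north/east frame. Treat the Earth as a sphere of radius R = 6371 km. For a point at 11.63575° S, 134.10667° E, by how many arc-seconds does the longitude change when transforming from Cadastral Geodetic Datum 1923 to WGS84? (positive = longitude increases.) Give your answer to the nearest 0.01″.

At latitude -11.63575°, cos φ = 0.979450.
One radian of longitude at latitude φ spans R cos φ, so Δλ = ΔE / (R cos φ) = -395.0 / (6371000 × 0.979450) = -6.3301e-05 rad = -13.057″.

Δλ = -13.06″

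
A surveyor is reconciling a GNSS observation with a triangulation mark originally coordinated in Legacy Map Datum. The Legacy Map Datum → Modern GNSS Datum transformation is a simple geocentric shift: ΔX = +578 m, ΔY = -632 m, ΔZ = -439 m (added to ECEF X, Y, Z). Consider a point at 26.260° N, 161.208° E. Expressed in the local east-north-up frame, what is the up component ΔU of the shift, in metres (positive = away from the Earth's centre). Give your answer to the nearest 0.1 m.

The local up (radial) axis is (cos φ cos λ, cos φ sin λ, sin φ), giving ΔU = -490.717 − 182.577 − 194.233 = -867.53 m.

ΔU = -867.5 m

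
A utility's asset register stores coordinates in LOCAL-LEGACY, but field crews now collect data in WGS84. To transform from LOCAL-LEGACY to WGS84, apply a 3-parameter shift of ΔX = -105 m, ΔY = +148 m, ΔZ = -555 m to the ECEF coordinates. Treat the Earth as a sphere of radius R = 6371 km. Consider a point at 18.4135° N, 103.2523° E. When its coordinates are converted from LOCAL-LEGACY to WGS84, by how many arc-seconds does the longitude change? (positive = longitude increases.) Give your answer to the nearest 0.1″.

Δλ = 2.3″

sin φ = 0.315873, cos φ = 0.948802, sin λ = 0.973370, cos λ = -0.229239.
East component: ΔE = −sin λ·ΔX + cos λ·ΔY = −(0.973370)(-105) + (-0.229239)(148) = 68.28 m.
1° of latitude spans πR/180 = 111195 m; at latitude φ, 1° of longitude spans that × cos φ = 105501.9 m, so Δλ = 68.28 / 105501.9 × 3600 = 2.330″.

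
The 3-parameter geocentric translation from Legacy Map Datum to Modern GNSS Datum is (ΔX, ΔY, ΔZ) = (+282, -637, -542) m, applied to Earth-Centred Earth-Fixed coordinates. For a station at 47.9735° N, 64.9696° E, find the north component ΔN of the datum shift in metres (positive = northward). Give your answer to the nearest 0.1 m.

ΔN = -22.7 m

The local north axis is (−sin φ cos λ, −sin φ sin λ, cos φ), giving ΔN = -88.631 + 428.746 − 362.855 = -22.74 m.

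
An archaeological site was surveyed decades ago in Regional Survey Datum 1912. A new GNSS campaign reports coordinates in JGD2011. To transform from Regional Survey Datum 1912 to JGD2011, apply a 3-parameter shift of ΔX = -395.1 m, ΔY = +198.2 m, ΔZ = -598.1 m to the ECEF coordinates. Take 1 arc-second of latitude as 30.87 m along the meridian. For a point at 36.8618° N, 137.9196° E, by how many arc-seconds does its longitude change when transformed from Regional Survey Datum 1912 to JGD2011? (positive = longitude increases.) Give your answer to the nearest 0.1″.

Δλ = 4.8″

sin φ = 0.599887, cos φ = 0.800085, sin λ = 0.670173, cos λ = -0.742205.
East component: ΔE = −sin λ·ΔX + cos λ·ΔY = −(0.670173)(-395.1) + (-0.742205)(198.2) = 117.68 m.
1° of latitude spans 3600 × 30.87 = 111132 m; at latitude φ, 1° of longitude spans that × cos φ = 88915.0 m, so Δλ = 117.68 / 88915.0 × 3600 = 4.765″.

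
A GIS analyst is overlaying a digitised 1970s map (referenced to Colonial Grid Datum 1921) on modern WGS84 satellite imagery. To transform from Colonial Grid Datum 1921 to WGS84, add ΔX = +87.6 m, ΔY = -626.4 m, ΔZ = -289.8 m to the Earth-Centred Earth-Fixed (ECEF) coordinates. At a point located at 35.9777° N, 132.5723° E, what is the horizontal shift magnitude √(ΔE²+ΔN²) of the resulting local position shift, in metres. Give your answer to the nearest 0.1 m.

366.3 m

At φ = 35.9777°, λ = 132.5723°: sin φ = 0.587470, cos φ = 0.809246, sin λ = 0.736424, cos λ = -0.676520.
ΔE = −sin λ·ΔX + cos λ·ΔY = −(0.736424)·(87.6) + (-0.676520)·(-626.4) = 359.26 m.
ΔN = −sin φ cos λ·ΔX − sin φ sin λ·ΔY + cos φ·ΔZ = −(0.587470)(-0.676520)(87.6) − (0.587470)(0.736424)(-626.4) + (0.809246)(-289.8) = 71.29 m.
Horizontal magnitude = √(ΔE² + ΔN²) = √(359.26² + 71.29²) = 366.27 m.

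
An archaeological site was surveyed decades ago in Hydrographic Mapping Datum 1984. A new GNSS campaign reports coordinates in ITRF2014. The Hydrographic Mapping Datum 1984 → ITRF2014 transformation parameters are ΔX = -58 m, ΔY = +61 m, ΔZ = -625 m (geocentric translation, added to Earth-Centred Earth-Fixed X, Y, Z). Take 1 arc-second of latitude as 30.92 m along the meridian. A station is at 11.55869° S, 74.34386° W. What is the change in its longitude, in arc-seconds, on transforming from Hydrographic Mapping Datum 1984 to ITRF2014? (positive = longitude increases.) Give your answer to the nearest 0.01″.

sin φ = -0.200372, cos φ = 0.979720, sin λ = -0.962899, cos λ = 0.269863.
East component: ΔE = −sin λ·ΔX + cos λ·ΔY = −(-0.962899)(-58) + (0.269863)(61) = -39.39 m.
1° of latitude spans 3600 × 30.92 = 111312 m; at latitude φ, 1° of longitude spans that × cos φ = 109054.6 m, so Δλ = -39.39 / 109054.6 × 3600 = -1.300″.

Δλ = -1.30″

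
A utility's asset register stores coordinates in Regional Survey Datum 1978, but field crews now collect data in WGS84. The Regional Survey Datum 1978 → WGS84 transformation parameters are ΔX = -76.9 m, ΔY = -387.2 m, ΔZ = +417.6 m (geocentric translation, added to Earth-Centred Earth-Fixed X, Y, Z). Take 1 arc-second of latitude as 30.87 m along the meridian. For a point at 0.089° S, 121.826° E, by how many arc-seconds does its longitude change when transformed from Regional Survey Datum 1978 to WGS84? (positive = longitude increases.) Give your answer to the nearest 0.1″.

sin φ = -0.001553, cos φ = 0.999999, sin λ = 0.849653, cos λ = -0.527341.
East component: ΔE = −sin λ·ΔX + cos λ·ΔY = −(0.849653)(-76.9) + (-0.527341)(-387.2) = 269.52 m.
1° of latitude spans 3600 × 30.87 = 111132 m; at latitude φ, 1° of longitude spans that × cos φ = 111131.9 m, so Δλ = 269.52 / 111131.9 × 3600 = 8.731″.

Δλ = 8.7″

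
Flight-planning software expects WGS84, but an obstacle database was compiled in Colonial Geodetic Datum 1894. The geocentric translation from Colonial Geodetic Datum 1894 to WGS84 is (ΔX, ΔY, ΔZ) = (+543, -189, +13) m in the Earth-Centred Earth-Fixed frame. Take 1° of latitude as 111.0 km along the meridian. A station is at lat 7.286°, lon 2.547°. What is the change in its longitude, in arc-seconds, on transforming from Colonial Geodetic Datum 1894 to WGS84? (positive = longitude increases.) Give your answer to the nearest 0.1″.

Δλ = -7.0″

sin φ = 0.126822, cos φ = 0.991925, sin λ = 0.044439, cos λ = 0.999012.
East component: ΔE = −sin λ·ΔX + cos λ·ΔY = −(0.044439)(543) + (0.999012)(-189) = -212.94 m.
1° of latitude spans 111000 m; at latitude φ, 1° of longitude spans that × cos φ = 110103.7 m, so Δλ = -212.94 / 110103.7 × 3600 = -6.962″.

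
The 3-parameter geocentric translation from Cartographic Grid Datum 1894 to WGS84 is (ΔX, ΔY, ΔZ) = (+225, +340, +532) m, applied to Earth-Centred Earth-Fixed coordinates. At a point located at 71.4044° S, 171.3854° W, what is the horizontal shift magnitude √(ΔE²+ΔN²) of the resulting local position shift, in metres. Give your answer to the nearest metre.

315 m

At φ = -71.4044°, λ = -171.3854°: sin φ = -0.947793, cos φ = 0.318887, sin λ = -0.149787, cos λ = -0.988718.
ΔE = −sin λ·ΔX + cos λ·ΔY = −(-0.149787)·(225) + (-0.988718)·(340) = -302.46 m.
ΔN = −sin φ cos λ·ΔX − sin φ sin λ·ΔY + cos φ·ΔZ = −(-0.947793)(-0.988718)(225) − (-0.947793)(-0.149787)(340) + (0.318887)(532) = -89.47 m.
Horizontal magnitude = √(ΔE² + ΔN²) = √((-302.46)² + (-89.47)²) = 315.42 m.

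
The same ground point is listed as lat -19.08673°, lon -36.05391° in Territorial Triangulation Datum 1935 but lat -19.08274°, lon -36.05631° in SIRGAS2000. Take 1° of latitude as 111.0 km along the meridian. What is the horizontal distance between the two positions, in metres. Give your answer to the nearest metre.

509 m

Δφ = -19.08274° − -19.08673° = +0.00399°; Δλ = -36.05631° − -36.05391° = -0.00240°.
ΔN = Δφ × 111000 = 442.9 m; ΔE = Δλ × 111000 × cos(-19.08673°) = -0.00240 × 111000 × 0.945025 = -251.8 m.
Distance = √(ΔE² + ΔN²) = √((-251.8)² + 442.9²) = 509.4 m.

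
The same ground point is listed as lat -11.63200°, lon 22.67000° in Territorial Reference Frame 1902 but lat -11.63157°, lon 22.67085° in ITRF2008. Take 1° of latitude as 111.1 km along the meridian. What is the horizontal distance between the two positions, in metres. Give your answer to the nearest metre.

Δφ = -11.63157° − -11.63200° = +0.00043°; Δλ = 22.67085° − 22.67000° = +0.00085°.
ΔN = Δφ × 111100 = 47.8 m; ΔE = Δλ × 111100 × cos(-11.63200°) = +0.00085 × 111100 × 0.979463 = 92.5 m.
Distance = √(ΔE² + ΔN²) = √(92.5² + 47.8²) = 104.1 m.

104 m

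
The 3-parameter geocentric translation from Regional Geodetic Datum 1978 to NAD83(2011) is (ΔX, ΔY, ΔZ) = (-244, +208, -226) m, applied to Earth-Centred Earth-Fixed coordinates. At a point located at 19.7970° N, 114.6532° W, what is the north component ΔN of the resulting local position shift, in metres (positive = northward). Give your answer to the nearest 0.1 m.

ΔN = -183.1 m

The local north axis is (−sin φ cos λ, −sin φ sin λ, cos φ), giving ΔN = -34.471 + 64.026 − 212.643 = -183.09 m.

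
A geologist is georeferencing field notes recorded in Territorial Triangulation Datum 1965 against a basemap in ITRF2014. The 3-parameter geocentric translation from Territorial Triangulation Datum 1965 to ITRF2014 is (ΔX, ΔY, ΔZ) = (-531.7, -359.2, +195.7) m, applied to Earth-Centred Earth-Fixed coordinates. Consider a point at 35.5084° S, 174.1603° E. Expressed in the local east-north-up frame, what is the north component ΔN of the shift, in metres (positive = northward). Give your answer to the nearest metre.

At φ = -35.5084°, λ = 174.1603°: sin φ = -0.580822, cos φ = 0.814030, sin λ = 0.101746, cos λ = -0.994810.
ΔN = −sin φ cos λ·ΔX − sin φ sin λ·ΔY + cos φ·ΔZ = −(-0.580822)(-0.994810)(-531.7) − (-0.580822)(0.101746)(-359.2) + (0.814030)(195.7) = 445.30 m.

ΔN = 445 m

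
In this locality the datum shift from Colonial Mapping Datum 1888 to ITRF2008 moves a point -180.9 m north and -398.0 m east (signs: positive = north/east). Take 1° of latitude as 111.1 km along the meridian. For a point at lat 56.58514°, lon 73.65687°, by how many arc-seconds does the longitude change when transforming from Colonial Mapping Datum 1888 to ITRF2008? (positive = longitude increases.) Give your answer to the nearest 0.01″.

At latitude 56.58514°, cos φ = 0.550697.
1° of longitude at this latitude = 111.1 × cos φ = 61.18 km, so Δλ = -398.0 / 61182.5 = -0.0065051° = -23.418″.

Δλ = -23.42″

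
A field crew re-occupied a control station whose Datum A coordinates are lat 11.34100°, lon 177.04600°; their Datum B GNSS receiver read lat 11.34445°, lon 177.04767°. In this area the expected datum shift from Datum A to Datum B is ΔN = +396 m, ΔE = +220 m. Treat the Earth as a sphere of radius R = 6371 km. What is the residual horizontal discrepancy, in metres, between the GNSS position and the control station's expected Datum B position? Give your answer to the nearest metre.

Observed coordinate differences: Δφ = +0.00345°, Δλ = +0.00167°.
Converting to metres (1° lat = 111195 m, cos φ = 0.980474): observed ΔN = 383.6 m, observed ΔE = 182.1 m.
Subtracting the expected shift leaves a residual of 383.6 − (396) = -12.4 m north and 182.1 − (220) = -37.9 m east.
Residual distance = √((-12.4)² + (-37.9)²) = 39.9 m.

40 m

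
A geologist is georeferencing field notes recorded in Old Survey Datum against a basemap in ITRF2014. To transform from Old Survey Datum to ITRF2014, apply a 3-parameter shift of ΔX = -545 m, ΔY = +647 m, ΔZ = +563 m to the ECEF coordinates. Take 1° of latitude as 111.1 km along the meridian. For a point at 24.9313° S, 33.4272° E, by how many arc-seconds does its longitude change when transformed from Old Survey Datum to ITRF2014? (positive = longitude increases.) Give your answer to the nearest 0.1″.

Δλ = 30.0″

sin φ = -0.421531, cos φ = 0.906814, sin λ = 0.550877, cos λ = 0.834586.
East component: ΔE = −sin λ·ΔX + cos λ·ΔY = −(0.550877)(-545) + (0.834586)(647) = 840.21 m.
1° of latitude spans 111100 m; at latitude φ, 1° of longitude spans that × cos φ = 100747.0 m, so Δλ = 840.21 / 100747.0 × 3600 = 30.023″.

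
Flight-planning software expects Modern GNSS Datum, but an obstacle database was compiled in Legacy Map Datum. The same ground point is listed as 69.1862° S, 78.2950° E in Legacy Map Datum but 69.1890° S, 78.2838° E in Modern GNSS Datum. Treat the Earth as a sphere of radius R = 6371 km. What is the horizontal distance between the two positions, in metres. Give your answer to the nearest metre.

541 m

Δφ = -69.1890° − -69.1862° = -0.0028°; Δλ = 78.2838° − 78.2950° = -0.0112°.
1° along a meridian = πR/180 = 111195 m.
ΔN = Δφ × 111195 = -311.3 m; ΔE = Δλ × 111195 × cos(-69.1862°) = -0.0112 × 111195 × 0.355332 = -442.5 m.
Distance = √(ΔE² + ΔN²) = √((-442.5)² + (-311.3)²) = 541.1 m.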